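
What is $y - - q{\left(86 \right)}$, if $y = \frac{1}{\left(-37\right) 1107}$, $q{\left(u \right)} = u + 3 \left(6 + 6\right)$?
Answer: $\frac{4996997}{40959} \approx 122.0$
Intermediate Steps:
$q{\left(u \right)} = 36 + u$ ($q{\left(u \right)} = u + 3 \cdot 12 = u + 36 = 36 + u$)
$y = - \frac{1}{40959}$ ($y = \frac{1}{-40959} = - \frac{1}{40959} \approx -2.4415 \cdot 10^{-5}$)
$y - - q{\left(86 \right)} = - \frac{1}{40959} - - (36 + 86) = - \frac{1}{40959} - \left(-1\right) 122 = - \frac{1}{40959} - -122 = - \frac{1}{40959} + 122 = \frac{4996997}{40959}$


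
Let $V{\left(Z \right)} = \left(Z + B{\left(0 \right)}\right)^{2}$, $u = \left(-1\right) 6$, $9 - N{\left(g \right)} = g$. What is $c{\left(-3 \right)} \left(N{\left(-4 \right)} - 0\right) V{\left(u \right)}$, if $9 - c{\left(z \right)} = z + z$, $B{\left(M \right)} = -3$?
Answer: $15795$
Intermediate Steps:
$N{\left(g \right)} = 9 - g$
$c{\left(z \right)} = 9 - 2 z$ ($c{\left(z \right)} = 9 - \left(z + z\right) = 9 - 2 z$)
$u = -6$
$V{\left(Z \right)} = \left(-3 + Z\right)^{2}$ ($V{\left(Z \right)} = \left(Z - 3\right)^{2} = \left(-3 + Z\right)^{2}$)
$c{\left(-3 \right)} \left(N{\left(-4 \right)} - 0\right) V{\left(u \right)} = \left(9 - -6\right) \left(\left(9 - -4\right) - 0\right) \left(-3 - 6\right)^{2} = \left(9 + 6\right) \left(\left(9 + 4\right) + 0\right) \left(-9\right)^{2} = 15 \left(13 + 0\right) 81 = 15 \cdot 13 \cdot 81 = 195 \cdot 81 = 15795$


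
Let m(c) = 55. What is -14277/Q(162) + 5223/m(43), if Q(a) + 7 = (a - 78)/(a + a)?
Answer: 22151931/10010 ≈ 2213.0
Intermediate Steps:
Q(a) = -7 + (-78 + a)/(2*a) (Q(a) = -7 + (a - 78)/(a + a) = -7 + (-78 + a)/((2*a)) = -7 + (-78 + a)*(1/(2*a)) = -7 + (-78 + a)/(2*a))
-14277/Q(162) + 5223/m(43) = -14277/(-13/2 - 39/162) + 5223/55 = -14277/(-13/2 - 39*1/162) + 5223*(1/55) = -14277/(-13/2 - 13/54) + 5223/55 = -14277/(-182/27) + 5223/55 = -14277*(-27/182) + 5223/55 = 385479/182 + 5223/55 = 22151931/10010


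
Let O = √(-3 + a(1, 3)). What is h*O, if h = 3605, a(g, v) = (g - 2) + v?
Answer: 3605*I ≈ 3605.0*I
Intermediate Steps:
a(g, v) = -2 + g + v (a(g, v) = (-2 + g) + v = -2 + g + v)
O = I (O = √(-3 + (-2 + 1 + 3)) = √(-3 + 2) = √(-1) = I ≈ 1.0*I)
h*O = 3605*I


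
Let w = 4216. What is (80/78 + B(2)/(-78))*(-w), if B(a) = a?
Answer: -4216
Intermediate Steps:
(80/78 + B(2)/(-78))*(-w) = (80/78 + 2/(-78))*(-1*4216) = (80*(1/78) + 2*(-1/78))*(-4216) = (40/39 - 1/39)*(-4216) = 1*(-4216) = -4216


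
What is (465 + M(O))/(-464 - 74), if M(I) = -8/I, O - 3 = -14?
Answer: -5123/5918 ≈ -0.86566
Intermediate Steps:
O = -11 (O = 3 - 14 = -11)
M(I) = -8/I
(465 + M(O))/(-464 - 74) = (465 - 8/(-11))/(-464 - 74) = (465 - 8*(-1/11))/(-538) = (465 + 8/11)*(-1/538) = (5123/11)*(-1/538) = -5123/5918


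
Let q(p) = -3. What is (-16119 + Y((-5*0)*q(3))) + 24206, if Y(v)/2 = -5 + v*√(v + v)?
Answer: 8077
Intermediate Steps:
Y(v) = -10 + 2*√2*v^(3/2) (Y(v) = 2*(-5 + v*√(v + v)) = 2*(-5 + v*√(2*v)) = 2*(-5 + v*(√2*√v)) = 2*(-5 + √2*v^(3/2)) = -10 + 2*√2*v^(3/2))
(-16119 + Y((-5*0)*q(3))) + 24206 = (-16119 + (-10 + 2*√2*(-5*0*(-3))^(3/2))) + 24206 = (-16119 + (-10 + 2*√2*(0*(-3))^(3/2))) + 24206 = (-16119 + (-10 + 2*√2*0^(3/2))) + 24206 = (-16119 + (-10 + 2*√2*0)) + 24206 = (-16119 + (-10 + 0)) + 24206 = (-16119 - 10) + 24206 = -16129 + 24206 = 8077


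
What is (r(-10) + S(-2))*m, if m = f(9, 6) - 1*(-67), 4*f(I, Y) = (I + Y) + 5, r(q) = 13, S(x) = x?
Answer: 792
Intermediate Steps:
f(I, Y) = 5/4 + I/4 + Y/4 (f(I, Y) = ((I + Y) + 5)/4 = (5 + I + Y)/4 = 5/4 + I/4 + Y/4)
m = 72 (m = (5/4 + (¼)*9 + (¼)*6) - 1*(-67) = (5/4 + 9/4 + 3/2) + 67 = 5 + 67 = 72)
(r(-10) + S(-2))*m = (13 - 2)*72 = 11*72 = 792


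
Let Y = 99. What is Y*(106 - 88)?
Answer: 1782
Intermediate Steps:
Y*(106 - 88) = 99*(106 - 88) = 99*18 = 1782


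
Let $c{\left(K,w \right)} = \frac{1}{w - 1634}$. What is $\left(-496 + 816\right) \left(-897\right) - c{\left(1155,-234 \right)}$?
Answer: $- \frac{536190719}{1868} \approx -2.8704 \cdot 10^{5}$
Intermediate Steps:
$c{\left(K,w \right)} = \frac{1}{-1634 + w}$ ($c{\left(K,w \right)} = \frac{1}{w - 1634} = \frac{1}{-1634 + w}$)
$\left(-496 + 816\right) \left(-897\right) - c{\left(1155,-234 \right)} = \left(-496 + 816\right) \left(-897\right) - \frac{1}{-1634 - 234} = 320 \left(-897\right) - \frac{1}{-1868} = -287040 - - \frac{1}{1868} = -287040 + \frac{1}{1868} = - \frac{536190719}{1868}$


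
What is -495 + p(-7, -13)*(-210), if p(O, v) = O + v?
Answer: 3705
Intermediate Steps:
-495 + p(-7, -13)*(-210) = -495 + (-7 - 13)*(-210) = -495 - 20*(-210) = -495 + 4200 = 3705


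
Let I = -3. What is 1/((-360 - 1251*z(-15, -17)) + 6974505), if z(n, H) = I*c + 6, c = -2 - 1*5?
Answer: 1/6940368 ≈ 1.4408e-7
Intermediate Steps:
c = -7 (c = -2 - 5 = -7)
z(n, H) = 27 (z(n, H) = -3*(-7) + 6 = 21 + 6 = 27)
1/((-360 - 1251*z(-15, -17)) + 6974505) = 1/((-360 - 1251*27) + 6974505) = 1/((-360 - 33777) + 6974505) = 1/(-34137 + 6974505) = 1/6940368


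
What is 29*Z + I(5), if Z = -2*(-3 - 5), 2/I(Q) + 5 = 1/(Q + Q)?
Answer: 22716/49 ≈ 463.59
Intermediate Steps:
I(Q) = 2/(-5 + 1/(2*Q)) (I(Q) = 2/(-5 + 1/(Q + Q)) = 2/(-5 + 1/(2*Q)))
Z = 16 (Z = -2*(-8) = 16)
29*Z + I(5) = 29*16 - 4*5/(-1 + 10*5) = 464 - 4*5/(-1 + 50) = 464 - 4*5/49 = 464 - 4*5*1/49 = 464 - 20/49 = 22716/49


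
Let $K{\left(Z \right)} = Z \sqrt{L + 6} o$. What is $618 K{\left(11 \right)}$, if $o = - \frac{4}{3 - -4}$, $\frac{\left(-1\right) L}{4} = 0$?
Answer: $- \frac{27192 \sqrt{6}}{7} \approx -9515.2$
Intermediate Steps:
$L = 0$ ($L = \left(-4\right) 0 = 0$)
$o = - \frac{4}{7}$ ($o = - \frac{4}{3 + 4} = - \frac{4}{7} \approx -0.57143$)
$K{\left(Z \right)} = - \frac{4 Z \sqrt{6}}{7}$ ($K{\left(Z \right)} = Z \sqrt{0 + 6} \left(- \frac{4}{7}\right) = Z \sqrt{6} \left(- \frac{4}{7}\right) = - \frac{4 Z \sqrt{6}}{7}$)
$618 K{\left(11 \right)} = 618 \left(\left(- \frac{4}{7}\right) 11 \sqrt{6}\right) = 618 \left(- \frac{44 \sqrt{6}}{7}\right) = - \frac{27192 \sqrt{6}}{7}$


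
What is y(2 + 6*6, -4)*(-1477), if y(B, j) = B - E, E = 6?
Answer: -47264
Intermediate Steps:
y(B, j) = -6 + B (y(B, j) = B - 1*6 = B - 6 = -6 + B)
y(2 + 6*6, -4)*(-1477) = (-6 + (2 + 6*6))*(-1477) = (-6 + (2 + 36))*(-1477) = (-6 + 38)*(-1477) = 32*(-1477) = -47264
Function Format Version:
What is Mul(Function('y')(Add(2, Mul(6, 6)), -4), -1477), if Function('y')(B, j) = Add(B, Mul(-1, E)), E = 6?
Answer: -47264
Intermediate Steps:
Function('y')(B, j) = Add(-6, B) (Function('y')(B, j) = Add(B, Mul(-1, 6)) = Add(B, -6) = Add(-6, B))
Mul(Function('y')(Add(2, Mul(6, 6)), -4), -1477) = Mul(Add(-6, Add(2, Mul(6, 6))), -1477) = Mul(Add(-6, Add(2, 36)), -1477) = Mul(Add(-6, 38), -1477) = Mul(32, -1477) = -47264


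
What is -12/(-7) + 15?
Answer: 117/7 ≈ 16.714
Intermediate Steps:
-12/(-7) + 15 = -12*(-1)/7 + 15 = -4*(-3/7) + 15 = 12/7 + 15 = 117/7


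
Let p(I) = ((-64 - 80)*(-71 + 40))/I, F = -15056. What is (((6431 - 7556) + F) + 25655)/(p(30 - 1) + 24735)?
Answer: 91582/240593 ≈ 0.38065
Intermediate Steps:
p(I) = 4464/I (p(I) = (-144*(-31))/I = 4464/I)
(((6431 - 7556) + F) + 25655)/(p(30 - 1) + 24735) = (((6431 - 7556) - 15056) + 25655)/(4464/(30 - 1) + 24735) = ((-1125 - 15056) + 25655)/(4464/29 + 24735) = (-16181 + 25655)/(4464*(1/29) + 24735) = 9474/(4464/29 + 24735) = 9474/(721779/29) = 9474*(29/721779) = 91582/240593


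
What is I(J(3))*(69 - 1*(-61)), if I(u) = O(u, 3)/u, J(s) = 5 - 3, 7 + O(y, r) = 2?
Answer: -325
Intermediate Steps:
O(y, r) = -5 (O(y, r) = -7 + 2 = -5)
J(s) = 2
I(u) = -5/u
I(J(3))*(69 - 1*(-61)) = (-5/2)*(69 - 1*(-61)) = (-5*½)*(69 + 61) = -5/2*130 = -325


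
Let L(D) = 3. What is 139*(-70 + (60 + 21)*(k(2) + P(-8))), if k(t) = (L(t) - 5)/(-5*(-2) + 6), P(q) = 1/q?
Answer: -50179/4 ≈ -12545.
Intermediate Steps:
P(q) = 1/q
k(t) = -1/8 (k(t) = (3 - 5)/(-5*(-2) + 6) = -2/(10 + 6) = -2/16 = -2*1/16 = -1/8)
139*(-70 + (60 + 21)*(k(2) + P(-8))) = 139*(-70 + (60 + 21)*(-1/8 + 1/(-8))) = 139*(-70 + 81*(-1/8 - 1/8)) = 139*(-70 + 81*(-1/4)) = 139*(-70 - 81/4) = 139*(-361/4) = -50179/4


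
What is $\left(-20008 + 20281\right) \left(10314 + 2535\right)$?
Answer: $3507777$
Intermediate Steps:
$\left(-20008 + 20281\right) \left(10314 + 2535\right) = 273 \cdot 12849 = 3507777$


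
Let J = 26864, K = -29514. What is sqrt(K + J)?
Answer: 5*I*sqrt(106) ≈ 51.478*I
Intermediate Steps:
sqrt(K + J) = sqrt(-29514 + 26864) = sqrt(-2650) = 5*I*sqrt(106)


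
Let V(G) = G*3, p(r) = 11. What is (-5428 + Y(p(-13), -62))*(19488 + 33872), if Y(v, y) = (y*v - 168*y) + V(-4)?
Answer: 229127840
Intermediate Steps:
V(G) = 3*G
Y(v, y) = -12 - 168*y + v*y (Y(v, y) = (y*v - 168*y) + 3*(-4) = (v*y - 168*y) - 12 = (-168*y + v*y) - 12 = -12 - 168*y + v*y)
(-5428 + Y(p(-13), -62))*(19488 + 33872) = (-5428 + (-12 - 168*(-62) + 11*(-62)))*(19488 + 33872) = (-5428 + (-12 + 10416 - 682))*53360 = (-5428 + 9722)*53360 = 4294*53360 = 229127840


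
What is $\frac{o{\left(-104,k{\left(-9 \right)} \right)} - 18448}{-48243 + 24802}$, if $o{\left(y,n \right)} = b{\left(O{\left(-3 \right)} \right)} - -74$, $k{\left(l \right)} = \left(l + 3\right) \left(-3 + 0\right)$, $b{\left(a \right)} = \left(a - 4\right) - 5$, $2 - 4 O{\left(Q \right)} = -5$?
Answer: $\frac{73525}{93764} \approx 0.78415$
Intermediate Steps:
$O{\left(Q \right)} = \frac{7}{4}$ ($O{\left(Q \right)} = \frac{1}{2} - - \frac{5}{4} = \frac{1}{2} + \frac{5}{4} = \frac{7}{4}$)
$b{\left(a \right)} = -9 + a$ ($b{\left(a \right)} = \left(-4 + a\right) - 5 = -9 + a$)
$k{\left(l \right)} = -9 - 3 l$ ($k{\left(l \right)} = \left(3 + l\right) \left(-3\right) = -9 - 3 l$)
$o{\left(y,n \right)} = \frac{267}{4}$ ($o{\left(y,n \right)} = \left(-9 + \frac{7}{4}\right) - -74 = - \frac{29}{4} + 74 = \frac{267}{4}$)
$\frac{o{\left(-104,k{\left(-9 \right)} \right)} - 18448}{-48243 + 24802} = \frac{\frac{267}{4} - 18448}{-48243 + 24802} = \frac{\frac{267}{4} - 18448}{-23441} = \left(- \frac{73525}{4}\right) \left(- \frac{1}{23441}\right) = \frac{73525}{93764}$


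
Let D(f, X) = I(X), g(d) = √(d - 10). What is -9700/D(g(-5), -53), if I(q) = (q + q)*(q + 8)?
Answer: -970/477 ≈ -2.0335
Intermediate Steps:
g(d) = √(-10 + d)
I(q) = 2*q*(8 + q) (I(q) = (2*q)*(8 + q) = 2*q*(8 + q))
D(f, X) = 2*X*(8 + X)
-9700/D(g(-5), -53) = -9700*(-1/(106*(8 - 53))) = -9700/(2*(-53)*(-45)) = -9700/4770 = -9700*1/4770 = -970/477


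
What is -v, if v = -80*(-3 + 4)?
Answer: 80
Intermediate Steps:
v = -80 (v = -80*1 = -80)
-v = -1*(-80) = 80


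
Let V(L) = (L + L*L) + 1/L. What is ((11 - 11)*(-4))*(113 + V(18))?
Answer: 0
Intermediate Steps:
V(L) = L + 1/L + L² (V(L) = (L + L²) + 1/L = L + 1/L + L²)
((11 - 11)*(-4))*(113 + V(18)) = ((11 - 11)*(-4))*(113 + (18 + 1/18 + 18²)) = (0*(-4))*(113 + (18 + 1/18 + 324)) = 0*(113 + 6157/18) = 0*(8191/18) = 0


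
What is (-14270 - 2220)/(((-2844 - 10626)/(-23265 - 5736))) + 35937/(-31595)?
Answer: -503668334098/14186155 ≈ -35504.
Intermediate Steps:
(-14270 - 2220)/(((-2844 - 10626)/(-23265 - 5736))) + 35937/(-31595) = -16490/((-13470/(-29001))) + 35937*(-1/31595) = -16490/((-13470*(-1/29001))) - 35937/31595 = -16490/4490/9667 - 35937/31595 = -16490*9667/4490 - 35937/31595 = -15940883/449 - 35937/31595 = -503668334098/14186155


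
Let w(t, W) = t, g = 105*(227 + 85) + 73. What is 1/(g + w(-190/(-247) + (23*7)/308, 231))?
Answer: 572/18781215 ≈ 3.0456e-5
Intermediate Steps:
g = 32833 (g = 105*312 + 73 = 32760 + 73 = 32833)
1/(g + w(-190/(-247) + (23*7)/308, 231)) = 1/(32833 + (-190/(-247) + (23*7)/308)) = 1/(32833 + (-190*(-1/247) + 161*(1/308))) = 1/(32833 + (10/13 + 23/44)) = 1/(32833 + 739/572) = 1/(18781215/572) = 572/18781215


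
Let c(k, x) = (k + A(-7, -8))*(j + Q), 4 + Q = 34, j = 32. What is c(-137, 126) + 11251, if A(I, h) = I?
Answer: 2323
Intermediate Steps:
Q = 30 (Q = -4 + 34 = 30)
c(k, x) = -434 + 62*k (c(k, x) = (k - 7)*(32 + 30) = (-7 + k)*62 = -434 + 62*k)
c(-137, 126) + 11251 = (-434 + 62*(-137)) + 11251 = (-434 - 8494) + 11251 = -8928 + 11251 = 2323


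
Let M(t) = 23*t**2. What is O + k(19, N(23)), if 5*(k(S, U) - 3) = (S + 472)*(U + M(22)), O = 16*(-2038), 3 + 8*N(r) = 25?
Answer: 21216549/20 ≈ 1.0608e+6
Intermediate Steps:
N(r) = 11/4 (N(r) = -3/8 + (1/8)*25 = -3/8 + 25/8 = 11/4)
O = -32608
k(S, U) = 3 + (472 + S)*(11132 + U)/5 (k(S, U) = 3 + ((S + 472)*(U + 23*22**2))/5 = 3 + ((472 + S)*(U + 23*484))/5 = 3 + ((472 + S)*(U + 11132))/5 = 3 + ((472 + S)*(11132 + U))/5 = 3 + (472 + S)*(11132 + U)/5)
O + k(19, N(23)) = -32608 + (5254319/5 + (472/5)*(11/4) + (11132/5)*19 + (1/5)*19*(11/4)) = -32608 + (5254319/5 + 1298/5 + 211508/5 + 209/20) = -32608 + 21868709/20 = 21216549/20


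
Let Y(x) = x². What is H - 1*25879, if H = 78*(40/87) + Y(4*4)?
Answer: -742027/29 ≈ -25587.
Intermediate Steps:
H = 8464/29 (H = 78*(40/87) + (4*4)² = 78*(40*(1/87)) + 16² = 78*(40/87) + 256 = 1040/29 + 256 = 8464/29 ≈ 291.86)
H - 1*25879 = 8464/29 - 1*25879 = 8464/29 - 25879 = -742027/29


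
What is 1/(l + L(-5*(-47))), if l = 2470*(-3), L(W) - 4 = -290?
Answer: -1/7696 ≈ -0.00012994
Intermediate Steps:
L(W) = -286 (L(W) = 4 - 290 = -286)
l = -7410
1/(l + L(-5*(-47))) = 1/(-7410 - 286) = 1/(-7696) = -1/7696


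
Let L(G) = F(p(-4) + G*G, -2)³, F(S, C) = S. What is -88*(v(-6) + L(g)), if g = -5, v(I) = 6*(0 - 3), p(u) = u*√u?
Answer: -951016 + 1274944*I ≈ -9.5102e+5 + 1.2749e+6*I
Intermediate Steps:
p(u) = u^(3/2)
v(I) = -18 (v(I) = 6*(-3) = -18)
L(G) = (G² - 8*I)³ (L(G) = ((-4)^(3/2) + G*G)³ = (-8*I + G²)³ = (G² - 8*I)³)
-88*(v(-6) + L(g)) = -88*(-18 + ((-5)² - 8*I)³) = -88*(-18 + (25 - 8*I)³) = 1584 - 88*(25 - 8*I)³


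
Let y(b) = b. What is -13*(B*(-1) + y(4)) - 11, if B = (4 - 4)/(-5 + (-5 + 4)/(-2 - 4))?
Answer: -63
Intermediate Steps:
B = 0 (B = 0/(-5 - 1/(-6)) = 0/(-5 - 1*(-⅙)) = 0/(-5 + ⅙) = 0/(-29/6) = 0*(-6/29) = 0)
-13*(B*(-1) + y(4)) - 11 = -13*(0*(-1) + 4) - 11 = -13*(0 + 4) - 11 = -13*4 - 11 = -52 - 11 = -63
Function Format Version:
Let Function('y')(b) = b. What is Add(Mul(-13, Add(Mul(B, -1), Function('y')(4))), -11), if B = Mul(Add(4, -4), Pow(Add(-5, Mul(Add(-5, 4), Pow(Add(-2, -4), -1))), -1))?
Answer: -63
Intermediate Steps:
B = 0 (B = Mul(0, Pow(Add(-5, Mul(-1, Pow(-6, -1))), -1)) = Mul(0, Pow(Add(-5, Mul(-1, Rational(-1, 6))), -1)) = Mul(0, Pow(Add(-5, Rational(1, 6)), -1)) = Mul(0, Pow(Rational(-29, 6), -1)) = Mul(0, Rational(-6, 29)) = 0)
Add(Mul(-13, Add(Mul(B, -1), Function('y')(4))), -11) = Add(Mul(-13, Add(Mul(0, -1), 4)), -11) = Add(Mul(-13, Add(0, 4)), -11) = Add(Mul(-13, 4), -11) = Add(-52, -11) = -63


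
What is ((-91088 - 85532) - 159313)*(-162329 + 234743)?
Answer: -24326252262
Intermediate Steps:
((-91088 - 85532) - 159313)*(-162329 + 234743) = (-176620 - 159313)*72414 = -335933*72414 = -24326252262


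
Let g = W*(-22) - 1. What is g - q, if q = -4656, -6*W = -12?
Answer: 4611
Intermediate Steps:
W = 2 (W = -⅙*(-12) = 2)
g = -45 (g = 2*(-22) - 1 = -44 - 1 = -45)
g - q = -45 - 1*(-4656) = -45 + 4656 = 4611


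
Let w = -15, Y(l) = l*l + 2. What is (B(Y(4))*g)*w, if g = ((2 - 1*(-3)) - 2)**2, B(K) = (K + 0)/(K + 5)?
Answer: -2430/23 ≈ -105.65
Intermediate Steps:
Y(l) = 2 + l**2 (Y(l) = l**2 + 2 = 2 + l**2)
B(K) = K/(5 + K)
g = 9 (g = ((2 + 3) - 2)**2 = (5 - 2)**2 = 3**2 = 9)
(B(Y(4))*g)*w = (((2 + 4**2)/(5 + (2 + 4**2)))*9)*(-15) = (((2 + 16)/(5 + (2 + 16)))*9)*(-15) = ((18/(5 + 18))*9)*(-15) = ((18/23)*9)*(-15) = (162/23)*(-15) = -2430/23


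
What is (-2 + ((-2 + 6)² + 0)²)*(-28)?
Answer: -7112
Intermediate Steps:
(-2 + ((-2 + 6)² + 0)²)*(-28) = (-2 + (4² + 0)²)*(-28) = (-2 + (16 + 0)²)*(-28) = (-2 + 16²)*(-28) = (-2 + 256)*(-28) = 254*(-28) = -7112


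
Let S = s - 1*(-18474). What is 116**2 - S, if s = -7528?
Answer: 2510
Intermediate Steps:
S = 10946 (S = -7528 - 1*(-18474) = -7528 + 18474 = 10946)
116**2 - S = 116**2 - 1*10946 = 13456 - 10946 = 2510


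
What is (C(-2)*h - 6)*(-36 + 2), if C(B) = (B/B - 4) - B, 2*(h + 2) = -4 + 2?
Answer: 102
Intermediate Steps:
h = -3 (h = -2 + (-4 + 2)/2 = -2 + (½)*(-2) = -2 - 1 = -3)
C(B) = -3 - B (C(B) = (1 - 4) - B = -3 - B)
(C(-2)*h - 6)*(-36 + 2) = ((-3 - 1*(-2))*(-3) - 6)*(-36 + 2) = ((-3 + 2)*(-3) - 6)*(-34) = (-1*(-3) - 6)*(-34) = (3 - 6)*(-34) = -3*(-34) = 102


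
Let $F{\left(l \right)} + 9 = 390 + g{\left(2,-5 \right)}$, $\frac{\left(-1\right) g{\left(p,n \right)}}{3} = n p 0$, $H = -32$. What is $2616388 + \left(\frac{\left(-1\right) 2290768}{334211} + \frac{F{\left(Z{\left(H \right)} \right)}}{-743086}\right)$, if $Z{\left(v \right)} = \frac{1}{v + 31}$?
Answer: $\frac{649771756092848209}{248347515146} \approx 2.6164 \cdot 10^{6}$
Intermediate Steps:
$Z{\left(v \right)} = \frac{1}{31 + v}$
$g{\left(p,n \right)} = 0$ ($g{\left(p,n \right)} = - 3 n p 0 = \left(-3\right) 0 = 0$)
$F{\left(l \right)} = 381$ ($F{\left(l \right)} = -9 + \left(390 + 0\right) = -9 + 390 = 381$)
$2616388 + \left(\frac{\left(-1\right) 2290768}{334211} + \frac{F{\left(Z{\left(H \right)} \right)}}{-743086}\right) = 2616388 + \left(\frac{\left(-1\right) 2290768}{334211} + \frac{381}{-743086}\right) = 2616388 + \left(\left(-2290768\right) \frac{1}{334211} + 381 \left(- \frac{1}{743086}\right)\right) = 2616388 - \frac{1702364964439}{248347515146} = \frac{649771756092848209}{248347515146}$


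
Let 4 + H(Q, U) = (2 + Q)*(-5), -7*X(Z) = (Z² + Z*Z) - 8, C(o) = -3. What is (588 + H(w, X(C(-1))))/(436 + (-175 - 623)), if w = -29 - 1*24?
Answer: -839/362 ≈ -2.3177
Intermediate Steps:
w = -53 (w = -29 - 24 = -53)
X(Z) = 8/7 - 2*Z²/7 (X(Z) = -((Z² + Z*Z) - 8)/7 = -((Z² + Z²) - 8)/7 = -(2*Z² - 8)/7 = -(-8 + 2*Z²)/7 = 8/7 - 2*Z²/7)
H(Q, U) = -14 - 5*Q (H(Q, U) = -4 + (2 + Q)*(-5) = -4 + (-10 - 5*Q) = -14 - 5*Q)
(588 + H(w, X(C(-1))))/(436 + (-175 - 623)) = (588 + (-14 - 5*(-53)))/(436 + (-175 - 623)) = (588 + (-14 + 265))/(436 - 798) = (588 + 251)/(-362) = 839*(-1/362) = -839/362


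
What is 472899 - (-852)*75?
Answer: 536799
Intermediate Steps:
472899 - (-852)*75 = 472899 - 1*(-63900) = 472899 + 63900 = 536799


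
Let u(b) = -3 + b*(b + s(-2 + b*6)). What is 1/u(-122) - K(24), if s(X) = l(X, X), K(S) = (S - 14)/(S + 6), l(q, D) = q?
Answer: -104426/313287 ≈ -0.33332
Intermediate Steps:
K(S) = (-14 + S)/(6 + S)
s(X) = X
u(b) = -3 + b*(-2 + 7*b) (u(b) = -3 + b*(b + (-2 + b*6)) = -3 + b*(b + (-2 + 6*b)) = -3 + b*(-2 + 7*b))
1/u(-122) - K(24) = 1/(-3 - 2*(-122) + 7*(-122)²) - (-14 + 24)/(6 + 24) = 1/(-3 + 244 + 7*14884) - 10/30 = 1/(-3 + 244 + 104188) - 10/30 = 1/104429 - 1*⅓ = 1/104429 - ⅓ = -104426/313287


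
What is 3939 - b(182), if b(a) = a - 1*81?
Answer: 3838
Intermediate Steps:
b(a) = -81 + a (b(a) = a - 81 = -81 + a)
3939 - b(182) = 3939 - (-81 + 182) = 3939 - 1*101 = 3939 - 101 = 3838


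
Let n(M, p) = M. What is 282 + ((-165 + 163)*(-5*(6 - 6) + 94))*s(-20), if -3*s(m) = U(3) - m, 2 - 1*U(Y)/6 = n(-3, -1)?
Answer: 10246/3 ≈ 3415.3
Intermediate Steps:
U(Y) = 30 (U(Y) = 12 - 6*(-3) = 12 + 18 = 30)
s(m) = -10 + m/3 (s(m) = -(30 - m)/3 = -10 + m/3)
282 + ((-165 + 163)*(-5*(6 - 6) + 94))*s(-20) = 282 + ((-165 + 163)*(-5*(6 - 6) + 94))*(-10 + (⅓)*(-20)) = 282 + (-2*(-5*0 + 94))*(-10 - 20/3) = 282 - 2*(0 + 94)*(-50/3) = 282 - 2*94*(-50/3) = 282 - 188*(-50/3) = 282 + 9400/3 = 10246/3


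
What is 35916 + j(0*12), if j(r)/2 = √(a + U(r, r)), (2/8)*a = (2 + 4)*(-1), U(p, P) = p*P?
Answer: 35916 + 4*I*√6 ≈ 35916.0 + 9.798*I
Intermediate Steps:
U(p, P) = P*p
a = -24 (a = 4*((2 + 4)*(-1)) = 4*(6*(-1)) = 4*(-6) = -24)
j(r) = 2*√(-24 + r²) (j(r) = 2*√(-24 + r*r) = 2*√(-24 + r²))
35916 + j(0*12) = 35916 + 2*√(-24 + (0*12)²) = 35916 + 2*√(-24 + 0²) = 35916 + 2*√(-24 + 0) = 35916 + 2*√(-24) = 35916 + 2*(2*I*√6) = 35916 + 4*I*√6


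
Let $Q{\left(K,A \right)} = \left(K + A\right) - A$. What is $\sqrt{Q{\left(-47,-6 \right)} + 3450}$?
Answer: $\sqrt{3403} \approx 58.335$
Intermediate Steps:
$Q{\left(K,A \right)} = K$ ($Q{\left(K,A \right)} = \left(A + K\right) - A = K$)
$\sqrt{Q{\left(-47,-6 \right)} + 3450} = \sqrt{-47 + 3450} = \sqrt{3403}$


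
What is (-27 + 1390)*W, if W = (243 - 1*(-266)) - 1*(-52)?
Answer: 764643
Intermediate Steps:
W = 561 (W = (243 + 266) + 52 = 509 + 52 = 561)
(-27 + 1390)*W = (-27 + 1390)*561 = 1363*561 = 764643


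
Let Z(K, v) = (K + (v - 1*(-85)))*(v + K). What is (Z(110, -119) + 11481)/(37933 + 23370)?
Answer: 10797/61303 ≈ 0.17613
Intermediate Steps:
Z(K, v) = (K + v)*(85 + K + v) (Z(K, v) = (K + (v + 85))*(K + v) = (K + (85 + v))*(K + v) = (85 + K + v)*(K + v) = (K + v)*(85 + K + v))
(Z(110, -119) + 11481)/(37933 + 23370) = ((110² + (-119)² + 85*110 + 85*(-119) + 2*110*(-119)) + 11481)/(37933 + 23370) = ((12100 + 14161 + 9350 - 10115 - 26180) + 11481)/61303 = (-684 + 11481)*(1/61303) = 10797*(1/61303) = 10797/61303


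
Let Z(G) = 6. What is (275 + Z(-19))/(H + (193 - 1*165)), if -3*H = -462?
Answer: 281/182 ≈ 1.5440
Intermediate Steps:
H = 154 (H = -⅓*(-462) = 154)
(275 + Z(-19))/(H + (193 - 1*165)) = (275 + 6)/(154 + (193 - 1*165)) = 281/(154 + (193 - 165)) = 281/(154 + 28) = 281/182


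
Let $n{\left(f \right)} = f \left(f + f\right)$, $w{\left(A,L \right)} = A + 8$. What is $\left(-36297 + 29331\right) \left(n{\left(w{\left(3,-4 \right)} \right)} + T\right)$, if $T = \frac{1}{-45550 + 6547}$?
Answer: $- \frac{21916719450}{13001} \approx -1.6858 \cdot 10^{6}$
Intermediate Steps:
$w{\left(A,L \right)} = 8 + A$
$n{\left(f \right)} = 2 f^{2}$ ($n{\left(f \right)} = f 2 f = 2 f^{2}$)
$T = - \frac{1}{39003}$ ($T = \frac{1}{-39003} = - \frac{1}{39003} \approx -2.5639 \cdot 10^{-5}$)
$\left(-36297 + 29331\right) \left(n{\left(w{\left(3,-4 \right)} \right)} + T\right) = \left(-36297 + 29331\right) \left(2 \left(8 + 3\right)^{2} - \frac{1}{39003}\right) = - 6966 \left(2 \cdot 11^{2} - \frac{1}{39003}\right) = - 6966 \left(2 \cdot 121 - \frac{1}{39003}\right) = - 6966 \left(242 - \frac{1}{39003}\right) = \left(-6966\right) \frac{9438725}{39003} = - \frac{21916719450}{13001}$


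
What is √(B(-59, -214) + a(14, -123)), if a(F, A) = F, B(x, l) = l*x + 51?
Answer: 7*√259 ≈ 112.65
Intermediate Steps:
B(x, l) = 51 + l*x
√(B(-59, -214) + a(14, -123)) = √((51 - 214*(-59)) + 14) = √((51 + 12626) + 14) = √(12677 + 14) = √12691 = 7*√259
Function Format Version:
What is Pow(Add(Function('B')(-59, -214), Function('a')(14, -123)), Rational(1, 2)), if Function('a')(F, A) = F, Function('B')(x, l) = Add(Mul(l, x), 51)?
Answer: Mul(7, Pow(259, Rational(1, 2))) ≈ 112.65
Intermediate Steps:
Function('B')(x, l) = Add(51, Mul(l, x))
Pow(Add(Function('B')(-59, -214), Function('a')(14, -123)), Rational(1, 2)) = Pow(Add(Add(51, Mul(-214, -59)), 14), Rational(1, 2)) = Pow(Add(Add(51, 12626), 14), Rational(1, 2)) = Pow(Add(12677, 14), Rational(1, 2)) = Pow(12691, Rational(1, 2)) = Mul(7, Pow(259, Rational(1, 2)))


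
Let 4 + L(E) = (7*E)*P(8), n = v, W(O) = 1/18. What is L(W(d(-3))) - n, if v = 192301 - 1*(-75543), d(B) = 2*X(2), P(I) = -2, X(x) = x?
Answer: -2410639/9 ≈ -2.6785e+5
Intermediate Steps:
d(B) = 4 (d(B) = 2*2 = 4)
W(O) = 1/18
v = 267844 (v = 192301 + 75543 = 267844)
n = 267844
L(E) = -4 - 14*E (L(E) = -4 + (7*E)*(-2) = -4 - 14*E)
L(W(d(-3))) - n = (-4 - 14*1/18) - 1*267844 = (-4 - 7/9) - 267844 = -43/9 - 267844 = -2410639/9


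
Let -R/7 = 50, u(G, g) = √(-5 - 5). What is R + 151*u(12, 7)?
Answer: -350 + 151*I*√10 ≈ -350.0 + 477.5*I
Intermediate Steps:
u(G, g) = I*√10 (u(G, g) = √(-10) = I*√10)
R = -350 (R = -7*50 = -350)
R + 151*u(12, 7) = -350 + 151*(I*√10) = -350 + 151*I*√10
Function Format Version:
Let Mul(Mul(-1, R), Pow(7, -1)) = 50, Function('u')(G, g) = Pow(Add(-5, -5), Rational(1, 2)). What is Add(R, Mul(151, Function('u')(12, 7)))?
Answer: Add(-350, Mul(151, I, Pow(10, Rational(1, 2)))) ≈ Add(-350.00, Mul(477.50, I))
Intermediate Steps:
Function('u')(G, g) = Mul(I, Pow(10, Rational(1, 2))) (Function('u')(G, g) = Pow(-10, Rational(1, 2)) = Mul(I, Pow(10, Rational(1, 2))))
R = -350 (R = Mul(-7, 50) = -350)
Add(R, Mul(151, Function('u')(12, 7))) = Add(-350, Mul(151, Mul(I, Pow(10, Rational(1, 2))))) = Add(-350, Mul(151, I, Pow(10, Rational(1, 2))))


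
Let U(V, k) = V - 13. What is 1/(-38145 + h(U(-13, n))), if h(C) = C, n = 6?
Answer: -1/38171 ≈ -2.6198e-5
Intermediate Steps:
U(V, k) = -13 + V
1/(-38145 + h(U(-13, n))) = 1/(-38145 + (-13 - 13)) = 1/(-38145 - 26) = 1/(-38171) = -1/38171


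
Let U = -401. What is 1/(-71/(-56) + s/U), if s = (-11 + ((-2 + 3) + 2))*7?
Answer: 22456/31607 ≈ 0.71048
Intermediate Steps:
s = -56 (s = (-11 + (1 + 2))*7 = (-11 + 3)*7 = -8*7 = -56)
1/(-71/(-56) + s/U) = 1/(-71/(-56) - 56/(-401)) = 1/(-71*(-1/56) - 56*(-1/401)) = 1/(71/56 + 56/401) = 1/(31607/22456) = 22456/31607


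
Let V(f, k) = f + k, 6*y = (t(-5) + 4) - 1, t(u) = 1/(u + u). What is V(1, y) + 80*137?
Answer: 657689/60 ≈ 10961.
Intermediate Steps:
t(u) = 1/(2*u)
y = 29/60 (y = (((½)/(-5) + 4) - 1)/6 = (((½)*(-⅕) + 4) - 1)/6 = ((-⅒ + 4) - 1)/6 = (39/10 - 1)/6 = (⅙)*(29/10) = 29/60 ≈ 0.48333)
V(1, y) + 80*137 = (1 + 29/60) + 80*137 = 89/60 + 10960 = 657689/60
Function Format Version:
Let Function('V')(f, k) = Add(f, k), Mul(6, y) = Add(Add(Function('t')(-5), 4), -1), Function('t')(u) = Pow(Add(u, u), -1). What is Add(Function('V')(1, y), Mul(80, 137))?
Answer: Rational(657689, 60) ≈ 10961.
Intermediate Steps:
Function('t')(u) = Mul(Rational(1, 2), Pow(u, -1)) (Function('t')(u) = Pow(Mul(2, u), -1) = Mul(Rational(1, 2), Pow(u, -1)))
y = Rational(29, 60) (y = Mul(Rational(1, 6), Add(Add(Mul(Rational(1, 2), Pow(-5, -1)), 4), -1)) = Mul(Rational(1, 6), Add(Add(Mul(Rational(1, 2), Rational(-1, 5)), 4), -1)) = Mul(Rational(1, 6), Add(Add(Rational(-1, 10), 4), -1)) = Mul(Rational(1, 6), Add(Rational(39, 10), -1)) = Mul(Rational(1, 6), Rational(29, 10)) = Rational(29, 60) ≈ 0.48333)
Add(Function('V')(1, y), Mul(80, 137)) = Add(Add(1, Rational(29, 60)), Mul(80, 137)) = Add(Rational(89, 60), 10960) = Rational(657689, 60)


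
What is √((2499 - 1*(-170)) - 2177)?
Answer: 2*√123 ≈ 22.181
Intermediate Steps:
√((2499 - 1*(-170)) - 2177) = √((2499 + 170) - 2177) = √(2669 - 2177) = √492 = 2*√123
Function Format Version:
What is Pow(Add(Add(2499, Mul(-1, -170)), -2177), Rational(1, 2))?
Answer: Mul(2, Pow(123, Rational(1, 2))) ≈ 22.181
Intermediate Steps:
Pow(Add(Add(2499, Mul(-1, -170)), -2177), Rational(1, 2)) = Pow(Add(Add(2499, 170), -2177), Rational(1, 2)) = Pow(Add(2669, -2177), Rational(1, 2)) = Pow(492, Rational(1, 2)) = Mul(2, Pow(123, Rational(1, 2)))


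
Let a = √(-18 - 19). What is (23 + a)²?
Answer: (23 + I*√37)² ≈ 492.0 + 279.81*I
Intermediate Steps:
a = I*√37 (a = √(-37) = I*√37 ≈ 6.0828*I)
(23 + a)² = (23 + I*√37)²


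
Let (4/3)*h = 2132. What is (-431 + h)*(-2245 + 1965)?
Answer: -327040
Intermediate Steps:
h = 1599 (h = (¾)*2132 = 1599)
(-431 + h)*(-2245 + 1965) = (-431 + 1599)*(-2245 + 1965) = 1168*(-280) = -327040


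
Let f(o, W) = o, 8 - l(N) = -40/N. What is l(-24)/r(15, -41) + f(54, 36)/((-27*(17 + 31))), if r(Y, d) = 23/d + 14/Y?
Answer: 93251/5496 ≈ 16.967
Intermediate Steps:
l(N) = 8 + 40/N (l(N) = 8 - (-40)/N = 8 + 40/N)
r(Y, d) = 14/Y + 23/d
l(-24)/r(15, -41) + f(54, 36)/((-27*(17 + 31))) = (8 + 40/(-24))/(14/15 + 23/(-41)) + 54/((-27*(17 + 31))) = (8 + 40*(-1/24))/(14*(1/15) + 23*(-1/41)) + 54/((-27*48)) = (8 - 5/3)/(14/15 - 23/41) + 54/(-1296) = 19/(3*(229/615)) + 54*(-1/1296) = (19/3)*(615/229) - 1/24 = 3895/229 - 1/24 = 93251/5496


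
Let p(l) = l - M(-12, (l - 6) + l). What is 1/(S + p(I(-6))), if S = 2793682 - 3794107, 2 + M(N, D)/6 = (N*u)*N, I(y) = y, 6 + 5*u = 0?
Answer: -5/4996911 ≈ -1.0006e-6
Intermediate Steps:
u = -6/5 (u = -6/5 + (1/5)*0 = -6/5 + 0 = -6/5 ≈ -1.2000)
M(N, D) = -12 - 36*N**2/5 (M(N, D) = -12 + 6*((N*(-6/5))*N) = -12 + 6*((-6*N/5)*N) = -12 + 6*(-6*N**2/5) = -12 - 36*N**2/5)
p(l) = 5244/5 + l (p(l) = l - (-12 - 36/5*(-12)**2) = l - (-12 - 36/5*144) = l - (-12 - 5184/5) = l - 1*(-5244/5) = l + 5244/5 = 5244/5 + l)
S = -1000425
1/(S + p(I(-6))) = 1/(-1000425 + (5244/5 - 6)) = 1/(-1000425 + 5214/5) = 1/(-4996911/5) = -5/4996911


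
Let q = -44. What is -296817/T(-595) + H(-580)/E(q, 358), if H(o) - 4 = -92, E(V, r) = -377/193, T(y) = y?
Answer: 122005489/224315 ≈ 543.90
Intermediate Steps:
E(V, r) = -377/193 (E(V, r) = -377*1/193 = -377/193)
H(o) = -88 (H(o) = 4 - 92 = -88)
-296817/T(-595) + H(-580)/E(q, 358) = -296817/(-595) - 88/(-377/193) = -296817*(-1/595) - 88*(-193/377) = 296817/595 + 16984/377 = 122005489/224315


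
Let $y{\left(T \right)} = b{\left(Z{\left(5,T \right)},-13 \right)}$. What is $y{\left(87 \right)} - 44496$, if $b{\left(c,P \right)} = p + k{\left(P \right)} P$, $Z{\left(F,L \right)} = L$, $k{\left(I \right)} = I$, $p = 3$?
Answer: $-44324$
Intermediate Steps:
$b{\left(c,P \right)} = 3 + P^{2}$ ($b{\left(c,P \right)} = 3 + P P = 3 + P^{2}$)
$y{\left(T \right)} = 172$ ($y{\left(T \right)} = 3 + \left(-13\right)^{2} = 3 + 169 = 172$)
$y{\left(87 \right)} - 44496 = 172 - 44496 = -44324$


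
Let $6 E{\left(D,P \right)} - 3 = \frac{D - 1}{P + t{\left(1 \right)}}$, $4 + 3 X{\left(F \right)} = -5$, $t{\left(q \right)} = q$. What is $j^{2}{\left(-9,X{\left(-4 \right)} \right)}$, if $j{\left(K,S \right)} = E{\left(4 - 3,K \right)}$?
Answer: $\frac{1}{4} \approx 0.25$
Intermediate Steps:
$X{\left(F \right)} = -3$ ($X{\left(F \right)} = - \frac{4}{3} + \frac{1}{3} \left(-5\right) = - \frac{4}{3} - \frac{5}{3} = -3$)
$E{\left(D,P \right)} = \frac{1}{2} + \frac{-1 + D}{6 \left(1 + P\right)}$ ($E{\left(D,P \right)} = \frac{1}{2} + \frac{\left(D - 1\right) \frac{1}{P + 1}}{6} = \frac{1}{2} + \frac{\left(-1 + D\right) \frac{1}{1 + P}}{6} = \frac{1}{2} + \frac{\frac{1}{1 + P} \left(-1 + D\right)}{6} = \frac{1}{2} + \frac{-1 + D}{6 \left(1 + P\right)}$)
$j{\left(K,S \right)} = \frac{3 + 3 K}{6 \left(1 + K\right)}$ ($j{\left(K,S \right)} = \frac{2 + \left(4 - 3\right) + 3 K}{6 \left(1 + K\right)} = \frac{2 + 1 + 3 K}{6 \left(1 + K\right)} = \frac{3 + 3 K}{6 \left(1 + K\right)}$)
$j^{2}{\left(-9,X{\left(-4 \right)} \right)} = \left(\frac{1}{2}\right)^{2} = \frac{1}{4}$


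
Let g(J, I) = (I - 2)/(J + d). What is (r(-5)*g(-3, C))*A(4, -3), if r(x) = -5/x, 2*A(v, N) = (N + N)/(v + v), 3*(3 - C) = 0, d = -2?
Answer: 3/40 ≈ 0.075000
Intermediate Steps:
C = 3 (C = 3 - ⅓*0 = 3 + 0 = 3)
A(v, N) = N/(2*v) (A(v, N) = ((N + N)/(v + v))/2 = ((2*N)/((2*v)))/2 = ((2*N)*(1/(2*v)))/2 = (N/v)/2 = N/(2*v))
g(J, I) = (-2 + I)/(-2 + J) (g(J, I) = (I - 2)/(J - 2) = (-2 + I)/(-2 + J))
(r(-5)*g(-3, C))*A(4, -3) = ((-5/(-5))*((-2 + 3)/(-2 - 3)))*((½)*(-3)/4) = ((-5*(-⅕))*(1/(-5)))*((½)*(-3)*(¼)) = (1*(-⅕*1))*(-3/8) = (1*(-⅕))*(-3/8) = -⅕*(-3/8) = 3/40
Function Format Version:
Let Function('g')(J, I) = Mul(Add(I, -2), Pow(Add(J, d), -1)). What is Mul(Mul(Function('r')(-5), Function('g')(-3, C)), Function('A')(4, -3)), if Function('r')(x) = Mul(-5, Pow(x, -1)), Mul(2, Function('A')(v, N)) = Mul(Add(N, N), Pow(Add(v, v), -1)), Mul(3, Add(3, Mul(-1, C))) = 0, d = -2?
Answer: Rational(3, 40) ≈ 0.075000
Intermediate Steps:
C = 3 (C = Add(3, Mul(Rational(-1, 3), 0)) = Add(3, 0) = 3)
Function('A')(v, N) = Mul(Rational(1, 2), N, Pow(v, -1)) (Function('A')(v, N) = Mul(Rational(1, 2), Mul(Add(N, N), Pow(Add(v, v), -1))) = Mul(Rational(1, 2), Mul(Mul(2, N), Pow(Mul(2, v), -1))) = Mul(Rational(1, 2), Mul(Mul(2, N), Mul(Rational(1, 2), Pow(v, -1)))) = Mul(Rational(1, 2), Mul(N, Pow(v, -1))) = Mul(Rational(1, 2), N, Pow(v, -1)))
Function('g')(J, I) = Mul(Pow(Add(-2, J), -1), Add(-2, I)) (Function('g')(J, I) = Mul(Add(I, -2), Pow(Add(J, -2), -1)) = Mul(Add(-2, I), Pow(Add(-2, J), -1)) = Mul(Pow(Add(-2, J), -1), Add(-2, I)))
Mul(Mul(Function('r')(-5), Function('g')(-3, C)), Function('A')(4, -3)) = Mul(Mul(Mul(-5, Pow(-5, -1)), Mul(Pow(Add(-2, -3), -1), Add(-2, 3))), Mul(Rational(1, 2), -3, Pow(4, -1))) = Mul(Mul(Mul(-5, Rational(-1, 5)), Mul(Pow(-5, -1), 1)), Mul(Rational(1, 2), -3, Rational(1, 4))) = Mul(Mul(1, Mul(Rational(-1, 5), 1)), Rational(-3, 8)) = Mul(Mul(1, Rational(-1, 5)), Rational(-3, 8)) = Mul(Rational(-1, 5), Rational(-3, 8)) = Rational(3, 40)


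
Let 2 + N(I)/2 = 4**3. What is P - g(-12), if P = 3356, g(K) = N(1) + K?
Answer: 3244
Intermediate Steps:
N(I) = 124 (N(I) = -4 + 2*4**3 = -4 + 2*64 = -4 + 128 = 124)
g(K) = 124 + K
P - g(-12) = 3356 - (124 - 12) = 3356 - 1*112 = 3356 - 112 = 3244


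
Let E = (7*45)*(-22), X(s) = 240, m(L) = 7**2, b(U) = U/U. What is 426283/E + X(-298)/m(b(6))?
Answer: -249671/4410 ≈ -56.615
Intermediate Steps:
b(U) = 1
m(L) = 49
E = -6930 (E = 315*(-22) = -6930)
426283/E + X(-298)/m(b(6)) = 426283/(-6930) + 240/49 = 426283*(-1/6930) + 240*(1/49) = -38753/630 + 240/49 = -249671/4410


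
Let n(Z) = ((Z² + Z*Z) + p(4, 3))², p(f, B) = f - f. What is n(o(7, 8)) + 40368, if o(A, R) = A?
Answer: 49972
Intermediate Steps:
p(f, B) = 0
n(Z) = 4*Z⁴ (n(Z) = ((Z² + Z*Z) + 0)² = ((Z² + Z²) + 0)² = (2*Z² + 0)² = (2*Z²)² = 4*Z⁴)
n(o(7, 8)) + 40368 = 4*7⁴ + 40368 = 4*2401 + 40368 = 9604 + 40368 = 49972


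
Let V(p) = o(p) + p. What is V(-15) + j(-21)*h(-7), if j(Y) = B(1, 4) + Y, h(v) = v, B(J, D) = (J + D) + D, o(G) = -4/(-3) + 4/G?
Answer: 1051/15 ≈ 70.067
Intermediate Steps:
o(G) = 4/3 + 4/G (o(G) = -4*(-⅓) + 4/G = 4/3 + 4/G)
B(J, D) = J + 2*D (B(J, D) = (D + J) + D = J + 2*D)
V(p) = 4/3 + p + 4/p (V(p) = (4/3 + 4/p) + p = 4/3 + p + 4/p)
j(Y) = 9 + Y (j(Y) = (1 + 2*4) + Y = (1 + 8) + Y = 9 + Y)
V(-15) + j(-21)*h(-7) = (4/3 - 15 + 4/(-15)) + (9 - 21)*(-7) = (4/3 - 15 + 4*(-1/15)) - 12*(-7) = (4/3 - 15 - 4/15) + 84 = -209/15 + 84 = 1051/15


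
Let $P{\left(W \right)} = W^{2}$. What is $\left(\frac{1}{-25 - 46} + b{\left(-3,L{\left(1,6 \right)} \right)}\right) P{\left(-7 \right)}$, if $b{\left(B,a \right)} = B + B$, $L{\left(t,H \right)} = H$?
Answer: $- \frac{20923}{71} \approx -294.69$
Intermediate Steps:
$b{\left(B,a \right)} = 2 B$
$\left(\frac{1}{-25 - 46} + b{\left(-3,L{\left(1,6 \right)} \right)}\right) P{\left(-7 \right)} = \left(\frac{1}{-25 - 46} + 2 \left(-3\right)\right) \left(-7\right)^{2} = \left(\frac{1}{-71} - 6\right) 49 = \left(- \frac{1}{71} - 6\right) 49 = \left(- \frac{427}{71}\right) 49 = - \frac{20923}{71}$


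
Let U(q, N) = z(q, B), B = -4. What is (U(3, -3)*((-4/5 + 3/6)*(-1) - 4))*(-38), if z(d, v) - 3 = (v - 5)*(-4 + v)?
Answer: 10545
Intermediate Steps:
z(d, v) = 3 + (-5 + v)*(-4 + v) (z(d, v) = 3 + (v - 5)*(-4 + v) = 3 + (-5 + v)*(-4 + v))
U(q, N) = 75 (U(q, N) = 23 + (-4)² - 9*(-4) = 23 + 16 + 36 = 75)
(U(3, -3)*((-4/5 + 3/6)*(-1) - 4))*(-38) = (75*((-4/5 + 3/6)*(-1) - 4))*(-38) = (75*((-4*⅕ + 3*(⅙))*(-1) - 4))*(-38) = (75*((-⅘ + ½)*(-1) - 4))*(-38) = (75*(-3/10*(-1) - 4))*(-38) = (75*(3/10 - 4))*(-38) = (75*(-37/10))*(-38) = -555/2*(-38) = 10545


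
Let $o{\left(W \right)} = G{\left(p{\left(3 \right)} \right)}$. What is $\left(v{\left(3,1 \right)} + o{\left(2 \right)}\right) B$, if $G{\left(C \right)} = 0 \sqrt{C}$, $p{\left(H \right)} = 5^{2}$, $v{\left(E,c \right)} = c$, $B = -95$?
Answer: $-95$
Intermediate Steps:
$p{\left(H \right)} = 25$
$G{\left(C \right)} = 0$
$o{\left(W \right)} = 0$
$\left(v{\left(3,1 \right)} + o{\left(2 \right)}\right) B = \left(1 + 0\right) \left(-95\right) = 1 \left(-95\right) = -95$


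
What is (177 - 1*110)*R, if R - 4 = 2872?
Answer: 192692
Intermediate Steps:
R = 2876 (R = 4 + 2872 = 2876)
(177 - 1*110)*R = (177 - 1*110)*2876 = (177 - 110)*2876 = 67*2876 = 192692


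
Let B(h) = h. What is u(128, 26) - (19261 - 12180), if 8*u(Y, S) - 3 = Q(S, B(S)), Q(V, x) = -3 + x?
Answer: -28311/4 ≈ -7077.8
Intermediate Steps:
u(Y, S) = S/8 (u(Y, S) = 3/8 + (-3 + S)/8 = 3/8 + (-3/8 + S/8) = S/8)
u(128, 26) - (19261 - 12180) = (⅛)*26 - (19261 - 12180) = 13/4 - 1*7081 = 13/4 - 7081 = -28311/4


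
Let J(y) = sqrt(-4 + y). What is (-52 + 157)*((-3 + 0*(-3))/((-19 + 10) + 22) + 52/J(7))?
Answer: -315/13 + 1820*sqrt(3) ≈ 3128.1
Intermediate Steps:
(-52 + 157)*((-3 + 0*(-3))/((-19 + 10) + 22) + 52/J(7)) = (-52 + 157)*((-3 + 0*(-3))/((-19 + 10) + 22) + 52/(sqrt(-4 + 7))) = 105*((-3 + 0)/(-9 + 22) + 52/(sqrt(3))) = 105*(-3/13 + 52*(sqrt(3)/3)) = 105*(-3*1/13 + 52*sqrt(3)/3) = 105*(-3/13 + 52*sqrt(3)/3) = -315/13 + 1820*sqrt(3)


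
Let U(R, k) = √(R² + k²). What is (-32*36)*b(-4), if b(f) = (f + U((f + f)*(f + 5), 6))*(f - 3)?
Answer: 48384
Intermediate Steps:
b(f) = (-3 + f)*(f + √(36 + 4*f²*(5 + f)²)) (b(f) = (f + √(((f + f)*(f + 5))² + 6²))*(f - 3) = (f + √(((2*f)*(5 + f))² + 36))*(-3 + f) = (f + √((2*f*(5 + f))² + 36))*(-3 + f) = (f + √(4*f²*(5 + f)² + 36))*(-3 + f) = (f + √(36 + 4*f²*(5 + f)²))*(-3 + f) = (-3 + f)*(f + √(36 + 4*f²*(5 + f)²)))
(-32*36)*b(-4) = (-32*36)*((-4)² - 6*√(9 + (-4)²*(5 - 4)²) - 3*(-4) + 2*(-4)*√(9 + (-4)²*(5 - 4)²)) = -1152*(16 - 6*√(9 + 16*1²) + 12 + 2*(-4)*√(9 + 16*1²)) = -1152*(16 - 6*√(9 + 16*1) + 12 + 2*(-4)*√(9 + 16*1)) = -1152*(16 - 6*√(9 + 16) + 12 + 2*(-4)*√(9 + 16)) = -1152*(16 - 6*√25 + 12 + 2*(-4)*√25) = -1152*(16 - 6*5 + 12 + 2*(-4)*5) = -1152*(16 - 30 + 12 - 40) = -1152*(-42) = 48384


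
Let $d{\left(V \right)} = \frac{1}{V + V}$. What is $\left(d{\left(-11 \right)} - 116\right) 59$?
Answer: $- \frac{150627}{22} \approx -6846.7$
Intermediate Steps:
$d{\left(V \right)} = \frac{1}{2 V}$
$\left(d{\left(-11 \right)} - 116\right) 59 = \left(\frac{1}{2 \left(-11\right)} - 116\right) 59 = \left(\frac{1}{2} \left(- \frac{1}{11}\right) - 116\right) 59 = \left(- \frac{1}{22} - 116\right) 59 = \left(- \frac{2553}{22}\right) 59 = - \frac{150627}{22}$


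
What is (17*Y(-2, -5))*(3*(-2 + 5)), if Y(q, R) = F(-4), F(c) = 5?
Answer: 765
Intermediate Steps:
Y(q, R) = 5
(17*Y(-2, -5))*(3*(-2 + 5)) = (17*5)*(3*(-2 + 5)) = 85*(3*3) = 85*9 = 765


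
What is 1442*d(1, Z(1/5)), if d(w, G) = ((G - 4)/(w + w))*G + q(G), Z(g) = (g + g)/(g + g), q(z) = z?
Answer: -721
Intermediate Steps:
Z(g) = 1 (Z(g) = (2*g)/((2*g)) = (2*g)*(1/(2*g)) = 1)
d(w, G) = G + G*(-4 + G)/(2*w) (d(w, G) = ((G - 4)/(w + w))*G + G = ((-4 + G)/((2*w)))*G + G = ((-4 + G)*(1/(2*w)))*G + G = ((-4 + G)/(2*w))*G + G = G*(-4 + G)/(2*w) + G = G + G*(-4 + G)/(2*w))
1442*d(1, Z(1/5)) = 1442*((½)*1*(-4 + 1 + 2*1)/1) = 1442*((½)*1*1*(-4 + 1 + 2)) = 1442*((½)*1*1*(-1)) = 1442*(-½) = -721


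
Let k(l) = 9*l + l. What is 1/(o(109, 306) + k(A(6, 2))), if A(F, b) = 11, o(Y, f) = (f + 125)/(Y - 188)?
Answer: 79/8259 ≈ 0.0095653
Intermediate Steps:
o(Y, f) = (125 + f)/(-188 + Y)
k(l) = 10*l
1/(o(109, 306) + k(A(6, 2))) = 1/((125 + 306)/(-188 + 109) + 10*11) = 1/(431/(-79) + 110) = 1/(-1/79*431 + 110) = 1/(-431/79 + 110) = 1/(8259/79) = 79/8259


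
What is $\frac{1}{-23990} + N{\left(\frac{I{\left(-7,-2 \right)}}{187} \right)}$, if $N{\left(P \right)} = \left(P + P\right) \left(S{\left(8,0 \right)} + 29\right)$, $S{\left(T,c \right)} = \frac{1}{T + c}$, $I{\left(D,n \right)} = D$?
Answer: $- \frac{19564219}{8972260} \approx -2.1805$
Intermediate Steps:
$N{\left(P \right)} = \frac{233 P}{4}$ ($N{\left(P \right)} = \left(P + P\right) \left(\frac{1}{8 + 0} + 29\right) = 2 P \left(\frac{1}{8} + 29\right) = 2 P \frac{233}{8} = \frac{233 P}{4}$)
$\frac{1}{-23990} + N{\left(\frac{I{\left(-7,-2 \right)}}{187} \right)} = \frac{1}{-23990} + \frac{233 \left(- \frac{7}{187}\right)}{4} = - \frac{1}{23990} + \frac{233 \left(\left(-7\right) \frac{1}{187}\right)}{4} = - \frac{1}{23990} + \frac{233}{4} \left(- \frac{7}{187}\right) = - \frac{1}{23990} - \frac{1631}{748} = - \frac{19564219}{8972260}$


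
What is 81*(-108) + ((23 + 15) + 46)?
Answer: -8664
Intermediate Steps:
81*(-108) + ((23 + 15) + 46) = -8748 + (38 + 46) = -8748 + 84 = -8664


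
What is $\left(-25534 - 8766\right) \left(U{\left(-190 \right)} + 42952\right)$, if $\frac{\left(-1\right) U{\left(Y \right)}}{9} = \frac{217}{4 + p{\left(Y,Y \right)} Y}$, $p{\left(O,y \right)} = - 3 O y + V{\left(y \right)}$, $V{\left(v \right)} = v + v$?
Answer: $- \frac{845042057309625}{573589} \approx -1.4733 \cdot 10^{9}$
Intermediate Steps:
$V{\left(v \right)} = 2 v$
$p{\left(O,y \right)} = 2 y - 3 O y$ ($p{\left(O,y \right)} = - 3 O y + 2 y = 2 y - 3 O y$)
$U{\left(Y \right)} = - \frac{1953}{4 + Y^{2} \left(2 - 3 Y\right)}$ ($U{\left(Y \right)} = - 9 \frac{217}{4 + Y \left(2 - 3 Y\right) Y} = - 9 \frac{217}{4 + Y^{2} \left(2 - 3 Y\right)} = - \frac{1953}{4 + Y^{2} \left(2 - 3 Y\right)}$)
$\left(-25534 - 8766\right) \left(U{\left(-190 \right)} + 42952\right) = \left(-25534 - 8766\right) \left(- \frac{1953}{4 - \left(-190\right)^{2} \left(-2 + 3 \left(-190\right)\right)} + 42952\right) = - 34300 \left(- \frac{1953}{4 - 36100 \left(-2 - 570\right)} + 42952\right) = - 34300 \left(- \frac{1953}{4 - 36100 \left(-572\right)} + 42952\right) = - 34300 \left(- \frac{1953}{4 + 20649200} + 42952\right) = - 34300 \left(- \frac{1953}{20649204} + 42952\right) = - 34300 \left(\left(-1953\right) \frac{1}{20649204} + 42952\right) = - 34300 \left(- \frac{217}{2294356} + 42952\right) = \left(-34300\right) \frac{98547178695}{2294356} = - \frac{845042057309625}{573589}$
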